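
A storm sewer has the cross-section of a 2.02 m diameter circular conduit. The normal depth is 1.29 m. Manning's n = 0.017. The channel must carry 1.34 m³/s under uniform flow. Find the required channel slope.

For a circular section of diameter D = 2.02 m at depth y = 1.29 m, the central angle is θ = 2 arccos(1 − 2y/D) = 3.703 rad. Then A = (D²/8)(θ − sin θ) = 2.161 m² and P = Dθ/2 = 3.74 m.
Hydraulic radius R = A/P = 2.161/3.74 = 0.5776 m.
From Manning's equation, S = [nQ / (1 A R^(2/3))]² = [0.017 × 1.34 / (1 × 2.161 × 0.5776^(2/3))]² = 0.000231.

S = 0.000231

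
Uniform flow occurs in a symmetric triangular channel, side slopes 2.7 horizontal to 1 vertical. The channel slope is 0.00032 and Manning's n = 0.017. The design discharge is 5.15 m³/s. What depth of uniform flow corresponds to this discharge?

Manning's equation rearranged: A R^(2/3) = nQ / (1·√S) = 0.017 × 5.15 / (√0.00032) = 4.894.
At y = 1.28 m: A R^(2/3) = 3.147 — too small.
At y = 1.78 m: A R^(2/3) = 7.583 — too large.
At y = 1.51 m: A R^(2/3) = 4.89 — close enough.

y_n = 1.51 m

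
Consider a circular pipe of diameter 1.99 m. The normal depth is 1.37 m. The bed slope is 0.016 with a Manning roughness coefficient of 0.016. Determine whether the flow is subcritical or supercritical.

For a circular section of diameter D = 1.99 m at depth y = 1.37 m, the central angle is θ = 2 arccos(1 − 2y/D) = 3.914 rad. Then A = (D²/8)(θ − sin θ) = 2.283 m² and P = Dθ/2 = 3.895 m.
Hydraulic radius R = A/P = 2.283/3.895 = 0.5862 m.
V = (1/n) R^(2/3) √S = (1/0.016) × 0.5862^(2/3) × √0.016 = 5.538 m/s. Hydraulic depth D_h = A/T = 2.283/1.843 = 1.239 m.
Froude number Fr = V/√(g·D_h) = 5.538/√(9.81×1.239) = 1.59, which is greater than 1, so the flow is supercritical.

supercritical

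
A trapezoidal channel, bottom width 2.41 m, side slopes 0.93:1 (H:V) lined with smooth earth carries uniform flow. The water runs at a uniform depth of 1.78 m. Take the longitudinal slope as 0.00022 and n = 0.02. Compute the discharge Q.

With bottom width b = 2.41 m and side slope z = 0.93: A = (b + zy)y = (2.41 + 0.93×1.78)×1.78 = 7.236 m²; P = b + 2y√(1+z²) = 2.41 + 2×1.78×1.366 = 7.272 m.
Hydraulic radius R = A/P = 7.236/7.272 = 0.9952 m.
Manning's equation: Q = (1/n) A R^(2/3) S^(1/2) = (1/0.02) × 7.236 × 0.9952^(2/3) × 0.00022^(1/2) = 5.35 m³/s.

Q = 5.35 m³/s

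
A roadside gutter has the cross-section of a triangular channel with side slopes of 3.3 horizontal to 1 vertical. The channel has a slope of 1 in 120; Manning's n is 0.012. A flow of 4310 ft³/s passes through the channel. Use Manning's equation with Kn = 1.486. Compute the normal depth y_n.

Manning's equation rearranged: A R^(2/3) = nQ / (1.486·√S) = 0.012 × 4310 / (1.486 × √0.008333) = 381.3.
Try y = 7.76 ft: A R^(2/3) = 476.5 — too large.
Try y = 5.07 ft: A R^(2/3) = 153.2 — too small.
Try y = 7.14 ft: A R^(2/3) = 381.6 — matches.

y_n = 7.14 ft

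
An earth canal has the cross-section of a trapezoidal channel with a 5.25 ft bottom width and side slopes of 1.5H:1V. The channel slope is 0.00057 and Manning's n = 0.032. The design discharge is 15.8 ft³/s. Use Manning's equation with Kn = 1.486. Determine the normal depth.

Manning's equation rearranged: A R^(2/3) = nQ / (1.486·√S) = 0.032 × 15.8 / (1.486 × √0.00057) = 14.25.
Trying y = 2.07 ft: A R^(2/3) = 21.23 — over.
Trying y = 1.15 ft: A R^(2/3) = 7.218 — short.
Trying y = 1.67 ft: A R^(2/3) = 14.21 — close enough.

y_n = 1.67 ft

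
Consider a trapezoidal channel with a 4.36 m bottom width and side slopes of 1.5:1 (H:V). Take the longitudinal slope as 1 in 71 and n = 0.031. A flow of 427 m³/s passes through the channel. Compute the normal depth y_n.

y_n = 4.96 m

Manning's equation rearranged: A R^(2/3) = nQ / (1·√S) = 0.031 × 427 / (√0.01408) = 111.5.
Trying y = 5.58 m: A R^(2/3) = 144.5 — too large.
Trying y = 3.75 m: A R^(2/3) = 61.29 — too small.
Trying y = 4.96 m: A R^(2/3) = 111.6 — close enough.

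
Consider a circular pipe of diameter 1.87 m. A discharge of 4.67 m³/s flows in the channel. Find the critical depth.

y_c = 1.06 m

At critical depth, Q² T / (g A³) = 1, i.e. A³/T = Q²/g = 4.67²/9.81 = 2.223.
At y = 1.29 m: A³/T = 4.77 — too large.
At y = 1.06 m: A³/T = 2.236 — matches.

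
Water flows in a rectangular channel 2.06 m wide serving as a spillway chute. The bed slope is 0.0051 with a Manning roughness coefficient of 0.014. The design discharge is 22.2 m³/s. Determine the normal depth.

Manning's equation rearranged: A R^(2/3) = nQ / (1·√S) = 0.014 × 22.2 / (√0.0051) = 4.352.
At y = 2.19 m: A R^(2/3) = 3.558 — short.
At y = 3.08 m: A R^(2/3) = 5.339 — over.
At y = 2.59 m: A R^(2/3) = 4.353 — close enough.

y_n = 2.59 m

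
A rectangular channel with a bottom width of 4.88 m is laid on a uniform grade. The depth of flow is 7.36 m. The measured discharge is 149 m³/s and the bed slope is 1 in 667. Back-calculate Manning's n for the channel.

n = 0.014

Flow area A = b·y = 4.88 × 7.36 = 35.92 m². Wetted perimeter P = b + 2y = 4.88 + 2×7.36 = 19.6 m.
Hydraulic radius R = A/P = 35.92/19.6 = 1.832 m.
Rearranging Manning's equation: n = (1/Q) A R^(2/3) S^(1/2) = (1/149) × 35.92 × 1.832^(2/3) × √0.001499 = 0.014.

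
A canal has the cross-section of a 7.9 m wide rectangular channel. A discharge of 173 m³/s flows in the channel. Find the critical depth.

y_c = 3.66 m

For a rectangular channel, critical depth y_c = (q²/g)^(1/3) where q = Q/b = 173/7.9 = 21.9 m²/s.
So y_c = (21.9²/9.81)^(1/3) = 3.66 m.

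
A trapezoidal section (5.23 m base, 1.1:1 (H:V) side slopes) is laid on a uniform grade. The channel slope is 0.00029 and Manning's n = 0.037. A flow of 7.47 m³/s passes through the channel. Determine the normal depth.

y_n = 1.89 m

Manning's equation rearranged: A R^(2/3) = nQ / (1·√S) = 0.037 × 7.47 / (√0.00029) = 16.23.
Trying y = 2.18 m: A R^(2/3) = 21.01 — high.
Trying y = 1.31 m: A R^(2/3) = 8.491 — low.
Trying y = 1.89 m: A R^(2/3) = 16.23 — close enough.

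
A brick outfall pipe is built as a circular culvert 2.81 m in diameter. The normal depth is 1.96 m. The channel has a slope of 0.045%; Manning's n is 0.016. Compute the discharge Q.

For a circular section of diameter D = 2.81 m at depth y = 1.96 m, the central angle is θ = 2 arccos(1 − 2y/D) = 3.954 rad. Then A = (D²/8)(θ − sin θ) = 4.619 m² and P = Dθ/2 = 5.555 m.
Hydraulic radius R = A/P = 4.619/5.555 = 0.8315 m.
Manning's equation: Q = (1/n) A R^(2/3) S^(1/2) = (1/0.016) × 4.619 × 0.8315^(2/3) × 0.00045^(1/2) = 5.41 m³/s.

Q = 5.41 m³/s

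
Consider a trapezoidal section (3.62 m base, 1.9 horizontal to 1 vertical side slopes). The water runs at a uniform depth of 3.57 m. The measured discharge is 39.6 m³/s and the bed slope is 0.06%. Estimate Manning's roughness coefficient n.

With bottom width b = 3.62 m and side slope z = 1.9: A = (b + zy)y = (3.62 + 1.9×3.57)×3.57 = 37.14 m²; P = b + 2y√(1+z²) = 3.62 + 2×3.57×2.147 = 18.95 m.
Hydraulic radius R = A/P = 37.14/18.95 = 1.96 m.
Rearranging Manning's equation: n = (1/Q) A R^(2/3) S^(1/2) = (1/39.6) × 37.14 × 1.96^(2/3) × √0.0006 = 0.036.

n = 0.036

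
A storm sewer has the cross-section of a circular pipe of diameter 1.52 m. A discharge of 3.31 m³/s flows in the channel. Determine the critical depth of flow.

y_c = 0.942 m

At critical depth, Q² T / (g A³) = 1, i.e. A³/T = Q²/g = 3.31²/9.81 = 1.117.
Try y = 1.04 m: A³/T = 1.639 — high.
Try y = 0.942 m: A³/T = 1.117 — close enough.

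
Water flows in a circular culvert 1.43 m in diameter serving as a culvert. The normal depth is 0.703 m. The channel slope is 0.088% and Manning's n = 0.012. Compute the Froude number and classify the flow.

For a circular section of diameter D = 1.43 m at depth y = 0.703 m, the central angle is θ = 2 arccos(1 − 2y/D) = 3.108 rad. Then A = (D²/8)(θ − sin θ) = 0.7859 m² and P = Dθ/2 = 2.222 m.
Hydraulic radius R = A/P = 0.7859/2.222 = 0.3536 m.
V = (1/n) R^(2/3) √S = (1/0.012) × 0.3536^(2/3) × √0.00088 = 1.236 m/s. Hydraulic depth D_h = A/T = 0.7859/1.43 = 0.5496 m.
Froude number Fr = V/√(g·D_h) = 1.236/√(9.81×0.5496) = 0.532, which is less than 1, so the flow is subcritical.

subcritical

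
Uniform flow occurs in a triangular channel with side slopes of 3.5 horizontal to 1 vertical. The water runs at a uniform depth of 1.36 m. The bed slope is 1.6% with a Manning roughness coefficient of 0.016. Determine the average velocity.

For a triangular section with side slope z = 3.5: A = zy² = 3.5×1.36² = 6.474 m²; P = 2y√(1+z²) = 2×1.36×3.64 = 9.901 m.
Hydraulic radius R = A/P = 6.474/9.901 = 0.6538 m.
From Manning's equation, V = (1/n) R^(2/3) S^(1/2) = (1/0.016) × 0.6538^(2/3) × 0.016^(1/2) = 5.96 m/s.

V = 5.96 m/s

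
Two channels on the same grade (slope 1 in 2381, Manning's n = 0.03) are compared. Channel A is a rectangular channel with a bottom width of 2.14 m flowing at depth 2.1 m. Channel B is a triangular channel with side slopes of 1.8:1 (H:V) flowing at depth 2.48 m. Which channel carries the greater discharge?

channel B

Channel A: Flow area A = b·y = 2.14 × 2.1 = 4.494 m². Wetted perimeter P = b + 2y = 2.14 + 2×2.1 = 6.34 m. Hydraulic radius R = A/P = 4.494/6.34 = 0.7088 m. Q_A = (1/0.03)·4.494·0.7088^(2/3)·√0.00042 = 2.441 m³/s.
Channel B: For a triangular section with side slope z = 1.8: A = zy² = 1.8×2.48² = 11.07 m²; P = 2y√(1+z²) = 2×2.48×2.059 = 10.21 m. Hydraulic radius R = A/P = 11.07/10.21 = 1.084 m. Q_B = (1/0.03)·11.07·1.084^(2/3)·√0.00042 = 7.98 m³/s.
Q_A = 2.441 m³/s vs Q_B = 7.98 m³/s, so channel B carries more.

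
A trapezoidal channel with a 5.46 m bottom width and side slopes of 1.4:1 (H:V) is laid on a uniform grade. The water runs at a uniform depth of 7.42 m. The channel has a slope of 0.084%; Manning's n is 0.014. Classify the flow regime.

With bottom width b = 5.46 m and side slope z = 1.4: A = (b + zy)y = (5.46 + 1.4×7.42)×7.42 = 117.6 m²; P = b + 2y√(1+z²) = 5.46 + 2×7.42×1.72 = 30.99 m.
Hydraulic radius R = A/P = 117.6/30.99 = 3.794 m.
V = (1/n) R^(2/3) √S = (1/0.014) × 3.794^(2/3) × √0.00084 = 5.036 m/s. Hydraulic depth D_h = A/T = 117.6/26.24 = 4.482 m.
Froude number Fr = V/√(g·D_h) = 5.036/√(9.81×4.482) = 0.759, which is less than 1, so the flow is subcritical.

subcritical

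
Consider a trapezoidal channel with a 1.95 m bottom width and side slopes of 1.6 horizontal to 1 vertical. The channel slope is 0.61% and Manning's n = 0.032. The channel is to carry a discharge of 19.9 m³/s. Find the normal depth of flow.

Manning's equation rearranged: A R^(2/3) = nQ / (1·√S) = 0.032 × 19.9 / (√0.0061) = 8.153.
Trying y = 1.91 m: A R^(2/3) = 9.841 — over.
Trying y = 1.39 m: A R^(2/3) = 5.026 — short.
Trying y = 1.75 m: A R^(2/3) = 8.155 — ≈ 8.153.

y_n = 1.75 m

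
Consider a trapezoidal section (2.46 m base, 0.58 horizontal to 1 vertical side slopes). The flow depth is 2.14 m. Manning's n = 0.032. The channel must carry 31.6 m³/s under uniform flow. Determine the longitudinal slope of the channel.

With bottom width b = 2.46 m and side slope z = 0.58: A = (b + zy)y = (2.46 + 0.58×2.14)×2.14 = 7.921 m²; P = b + 2y√(1+z²) = 2.46 + 2×2.14×1.156 = 7.408 m.
Hydraulic radius R = A/P = 7.921/7.408 = 1.069 m.
From Manning's equation, S = [nQ / (1 A R^(2/3))]² = [0.032 × 31.6 / (1 × 7.921 × 1.069^(2/3))]² = 0.0149.

S = 0.0149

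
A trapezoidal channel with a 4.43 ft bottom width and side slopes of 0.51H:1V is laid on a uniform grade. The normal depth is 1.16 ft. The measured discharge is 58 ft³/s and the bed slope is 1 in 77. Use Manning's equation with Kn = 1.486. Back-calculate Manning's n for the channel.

n = 0.015

With bottom width b = 4.43 ft and side slope z = 0.51: A = (b + zy)y = (4.43 + 0.51×1.16)×1.16 = 5.825 ft²; P = b + 2y√(1+z²) = 4.43 + 2×1.16×1.123 = 7.034 ft.
Hydraulic radius R = A/P = 5.825/7.034 = 0.8281 ft.
Rearranging Manning's equation: n = (1.486/Q) A R^(2/3) S^(1/2) = (1.486/58) × 5.825 × 0.8281^(2/3) × √0.01299 = 0.015.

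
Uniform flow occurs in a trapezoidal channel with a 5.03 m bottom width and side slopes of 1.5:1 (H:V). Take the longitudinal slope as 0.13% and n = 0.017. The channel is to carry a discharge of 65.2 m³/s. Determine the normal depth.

y_n = 2.55 m

Manning's equation rearranged: A R^(2/3) = nQ / (1·√S) = 0.017 × 65.2 / (√0.0013) = 30.74.
Trying y = 1.95 m: A R^(2/3) = 18.35 — short.
Trying y = 3.24 m: A R^(2/3) = 49.46 — over.
Trying y = 2.55 m: A R^(2/3) = 30.73 — matches.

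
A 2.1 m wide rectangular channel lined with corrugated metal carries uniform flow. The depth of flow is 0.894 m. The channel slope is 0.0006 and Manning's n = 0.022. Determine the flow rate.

Flow area A = b·y = 2.1 × 0.894 = 1.877 m². Wetted perimeter P = b + 2y = 2.1 + 2×0.894 = 3.888 m.
Hydraulic radius R = A/P = 1.877/3.888 = 0.4829 m.
Manning's equation: Q = (1/n) A R^(2/3) S^(1/2) = (1/0.022) × 1.877 × 0.4829^(2/3) × 0.0006^(1/2) = 1.29 m³/s.

Q = 1.29 m³/s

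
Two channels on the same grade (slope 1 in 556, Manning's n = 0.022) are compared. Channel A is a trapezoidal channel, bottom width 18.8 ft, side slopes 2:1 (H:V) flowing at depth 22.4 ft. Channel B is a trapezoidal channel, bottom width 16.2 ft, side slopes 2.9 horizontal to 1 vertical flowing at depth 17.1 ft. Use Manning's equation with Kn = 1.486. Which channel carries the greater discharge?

channel A

Channel A: With bottom width b = 18.8 ft and side slope z = 2: A = (b + zy)y = (18.8 + 2×22.4)×22.4 = 1425 ft²; P = b + 2y√(1+z²) = 18.8 + 2×22.4×2.236 = 119 ft. Hydraulic radius R = A/P = 1425/119 = 11.97 ft. Q_A = (1.486/0.022)·1425·11.97^(2/3)·√0.001799 = 21360 ft³/s.
Channel B: With bottom width b = 16.2 ft and side slope z = 2.9: A = (b + zy)y = (16.2 + 2.9×17.1)×17.1 = 1125 ft²; P = b + 2y√(1+z²) = 16.2 + 2×17.1×3.068 = 121.1 ft. Hydraulic radius R = A/P = 1125/121.1 = 9.289 ft. Q_B = (1.486/0.022)·1125·9.289^(2/3)·√0.001799 = 14240 ft³/s.
Q_A = 21360 ft³/s vs Q_B = 14240 ft³/s, so channel A carries more.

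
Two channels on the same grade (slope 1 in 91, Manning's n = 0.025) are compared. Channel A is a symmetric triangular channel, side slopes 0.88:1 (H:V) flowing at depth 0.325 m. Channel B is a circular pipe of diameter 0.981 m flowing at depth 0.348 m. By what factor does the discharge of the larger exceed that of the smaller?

3.8

Channel A: For a triangular section with side slope z = 0.88: A = zy² = 0.88×0.325² = 0.09295 m²; P = 2y√(1+z²) = 2×0.325×1.332 = 0.8658 m. Hydraulic radius R = A/P = 0.09295/0.8658 = 0.1074 m. Q_A = (1/0.025)·0.09295·0.1074^(2/3)·√0.01099 = 0.08804 m³/s.
Channel B: For a circular section of diameter D = 0.981 m at depth y = 0.348 m, the central angle is θ = 2 arccos(1 − 2y/D) = 2.552 rad. Then A = (D²/8)(θ − sin θ) = 0.2401 m² and P = Dθ/2 = 1.252 m. Hydraulic radius R = A/P = 0.2401/1.252 = 0.1918 m. Q_B = (1/0.025)·0.2401·0.1918^(2/3)·√0.01099 = 0.3349 m³/s.
The larger discharge is 0.3349 m³/s and the smaller is 0.08804 m³/s; the ratio is 3.8.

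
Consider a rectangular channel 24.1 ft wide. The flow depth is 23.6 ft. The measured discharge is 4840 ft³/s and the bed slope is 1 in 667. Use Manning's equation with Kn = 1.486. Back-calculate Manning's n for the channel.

n = 0.027

Flow area A = b·y = 24.1 × 23.6 = 568.8 ft². Wetted perimeter P = b + 2y = 24.1 + 2×23.6 = 71.3 ft.
Hydraulic radius R = A/P = 568.8/71.3 = 7.977 ft.
Rearranging Manning's equation: n = (1.486/Q) A R^(2/3) S^(1/2) = (1.486/4840) × 568.8 × 7.977^(2/3) × √0.001499 = 0.027.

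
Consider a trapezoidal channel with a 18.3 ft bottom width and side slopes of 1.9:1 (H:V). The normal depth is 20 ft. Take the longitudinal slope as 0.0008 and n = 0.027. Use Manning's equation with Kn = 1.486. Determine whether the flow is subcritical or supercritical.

With bottom width b = 18.3 ft and side slope z = 1.9: A = (b + zy)y = (18.3 + 1.9×20)×20 = 1126 ft²; P = b + 2y√(1+z²) = 18.3 + 2×20×2.147 = 104.2 ft.
Hydraulic radius R = A/P = 1126/104.2 = 10.81 ft.
V = (1.486/n) R^(2/3) √S = (1.486/0.027) × 10.81^(2/3) × √0.0008 = 7.61 ft/s. Hydraulic depth D_h = A/T = 1126/94.3 = 11.94 ft.
Froude number Fr = V/√(g·D_h) = 7.61/√(32.2×11.94) = 0.388, which is less than 1, so the flow is subcritical.

subcritical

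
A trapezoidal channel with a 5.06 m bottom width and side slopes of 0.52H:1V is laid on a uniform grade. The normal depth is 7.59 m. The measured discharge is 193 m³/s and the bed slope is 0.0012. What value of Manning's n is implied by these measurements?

n = 0.026

With bottom width b = 5.06 m and side slope z = 0.52: A = (b + zy)y = (5.06 + 0.52×7.59)×7.59 = 68.36 m²; P = b + 2y√(1+z²) = 5.06 + 2×7.59×1.127 = 22.17 m.
Hydraulic radius R = A/P = 68.36/22.17 = 3.084 m.
Rearranging Manning's equation: n = (1/Q) A R^(2/3) S^(1/2) = (1/193) × 68.36 × 3.084^(2/3) × √0.0012 = 0.026.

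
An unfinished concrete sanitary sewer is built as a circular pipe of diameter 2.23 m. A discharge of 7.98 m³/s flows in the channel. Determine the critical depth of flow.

At critical depth, Q² T / (g A³) = 1, i.e. A³/T = Q²/g = 7.98²/9.81 = 6.491.
At y = 1.06 m: A³/T = 2.753 — too small.
At y = 1.64 m: A³/T = 14.83 — too large.
At y = 1.33 m: A³/T = 6.552 — ≈ 6.491.

y_c = 1.33 m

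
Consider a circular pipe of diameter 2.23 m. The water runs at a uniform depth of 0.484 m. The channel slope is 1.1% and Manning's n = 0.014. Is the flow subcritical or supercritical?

supercritical

For a circular section of diameter D = 2.23 m at depth y = 0.484 m, the central angle is θ = 2 arccos(1 − 2y/D) = 1.938 rad. Then A = (D²/8)(θ − sin θ) = 0.6249 m² and P = Dθ/2 = 2.161 m.
Hydraulic radius R = A/P = 0.6249/2.161 = 0.2891 m.
V = (1/n) R^(2/3) √S = (1/0.014) × 0.2891^(2/3) × √0.011 = 3.276 m/s. Hydraulic depth D_h = A/T = 0.6249/1.839 = 0.3399 m.
Froude number Fr = V/√(g·D_h) = 3.276/√(9.81×0.3399) = 1.79, which is greater than 1, so the flow is supercritical.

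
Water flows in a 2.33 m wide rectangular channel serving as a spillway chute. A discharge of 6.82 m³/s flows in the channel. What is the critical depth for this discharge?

For a rectangular channel, critical depth y_c = (q²/g)^(1/3) where q = Q/b = 6.82/2.33 = 2.927 m²/s.
So y_c = (2.927²/9.81)^(1/3) = 0.956 m.

y_c = 0.956 m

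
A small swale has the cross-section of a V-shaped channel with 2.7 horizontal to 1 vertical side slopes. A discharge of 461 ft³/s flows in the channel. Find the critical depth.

y_c = 4.48 ft

At critical depth, Q² T / (g A³) = 1, i.e. A³/T = Q²/g = 461²/32.2 = 6600.
Trying y = 5.28 ft: A³/T = 14960 — over.
Trying y = 4.48 ft: A³/T = 6578 — ≈ 6600.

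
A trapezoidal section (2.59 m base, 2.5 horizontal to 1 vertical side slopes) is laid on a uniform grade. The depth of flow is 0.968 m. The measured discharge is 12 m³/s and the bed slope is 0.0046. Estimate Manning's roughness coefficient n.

With bottom width b = 2.59 m and side slope z = 2.5: A = (b + zy)y = (2.59 + 2.5×0.968)×0.968 = 4.85 m²; P = b + 2y√(1+z²) = 2.59 + 2×0.968×2.693 = 7.803 m.
Hydraulic radius R = A/P = 4.85/7.803 = 0.6215 m.
Rearranging Manning's equation: n = (1/Q) A R^(2/3) S^(1/2) = (1/12) × 4.85 × 0.6215^(2/3) × √0.0046 = 0.02.

n = 0.02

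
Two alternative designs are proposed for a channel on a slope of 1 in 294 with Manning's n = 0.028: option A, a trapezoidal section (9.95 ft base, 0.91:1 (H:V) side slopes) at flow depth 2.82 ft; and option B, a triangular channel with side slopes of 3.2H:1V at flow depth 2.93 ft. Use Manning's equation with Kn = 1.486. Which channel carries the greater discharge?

Channel A: With bottom width b = 9.95 ft and side slope z = 0.91: A = (b + zy)y = (9.95 + 0.91×2.82)×2.82 = 35.3 ft²; P = b + 2y√(1+z²) = 9.95 + 2×2.82×1.352 = 17.58 ft. Hydraulic radius R = A/P = 35.3/17.58 = 2.008 ft. Q_A = (1.486/0.028)·35.3·2.008^(2/3)·√0.003401 = 173.9 ft³/s.
Channel B: For a triangular section with side slope z = 3.2: A = zy² = 3.2×2.93² = 27.47 ft²; P = 2y√(1+z²) = 2×2.93×3.353 = 19.65 ft. Hydraulic radius R = A/P = 27.47/19.65 = 1.398 ft. Q_B = (1.486/0.028)·27.47·1.398^(2/3)·√0.003401 = 106.3 ft³/s.
Q_A = 173.9 ft³/s vs Q_B = 106.3 ft³/s, so channel A carries more.

channel A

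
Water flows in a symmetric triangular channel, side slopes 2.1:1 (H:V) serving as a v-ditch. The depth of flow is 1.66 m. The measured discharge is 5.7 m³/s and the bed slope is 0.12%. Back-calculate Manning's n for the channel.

For a triangular section with side slope z = 2.1: A = zy² = 2.1×1.66² = 5.787 m²; P = 2y√(1+z²) = 2×1.66×2.326 = 7.722 m.
Hydraulic radius R = A/P = 5.787/7.722 = 0.7494 m.
Rearranging Manning's equation: n = (1/Q) A R^(2/3) S^(1/2) = (1/5.7) × 5.787 × 0.7494^(2/3) × √0.0012 = 0.029.

n = 0.029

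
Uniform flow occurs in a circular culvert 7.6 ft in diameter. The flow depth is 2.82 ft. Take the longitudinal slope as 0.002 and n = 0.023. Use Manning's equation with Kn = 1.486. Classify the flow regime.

For a circular section of diameter D = 7.6 ft at depth y = 2.82 ft, the central angle is θ = 2 arccos(1 − 2y/D) = 2.62 rad. Then A = (D²/8)(θ − sin θ) = 15.32 ft² and P = Dθ/2 = 9.956 ft.
Hydraulic radius R = A/P = 15.32/9.956 = 1.539 ft.
V = (1.486/n) R^(2/3) √S = (1.486/0.023) × 1.539^(2/3) × √0.002 = 3.851 ft/s. Hydraulic depth D_h = A/T = 15.32/7.343 = 2.086 ft.
Froude number Fr = V/√(g·D_h) = 3.851/√(32.2×2.086) = 0.47, which is less than 1, so the flow is subcritical.

subcritical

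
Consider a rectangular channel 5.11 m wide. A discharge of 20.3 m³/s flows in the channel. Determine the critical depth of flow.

For a rectangular channel, critical depth y_c = (q²/g)^(1/3) where q = Q/b = 20.3/5.11 = 3.973 m²/s.
So y_c = (3.973²/9.81)^(1/3) = 1.17 m.

y_c = 1.17 m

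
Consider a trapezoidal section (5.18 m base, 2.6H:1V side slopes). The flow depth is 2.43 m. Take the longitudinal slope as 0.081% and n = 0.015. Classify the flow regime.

subcritical

With bottom width b = 5.18 m and side slope z = 2.6: A = (b + zy)y = (5.18 + 2.6×2.43)×2.43 = 27.94 m²; P = b + 2y√(1+z²) = 5.18 + 2×2.43×2.786 = 18.72 m.
Hydraulic radius R = A/P = 27.94/18.72 = 1.493 m.
V = (1/n) R^(2/3) √S = (1/0.015) × 1.493^(2/3) × √0.00081 = 2.478 m/s. Hydraulic depth D_h = A/T = 27.94/17.82 = 1.568 m.
Froude number Fr = V/√(g·D_h) = 2.478/√(9.81×1.568) = 0.632, which is less than 1, so the flow is subcritical.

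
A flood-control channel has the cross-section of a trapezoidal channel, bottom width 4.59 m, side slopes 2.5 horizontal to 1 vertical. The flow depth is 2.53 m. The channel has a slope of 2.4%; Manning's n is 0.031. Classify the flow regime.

supercritical

With bottom width b = 4.59 m and side slope z = 2.5: A = (b + zy)y = (4.59 + 2.5×2.53)×2.53 = 27.61 m²; P = b + 2y√(1+z²) = 4.59 + 2×2.53×2.693 = 18.21 m.
Hydraulic radius R = A/P = 27.61/18.21 = 1.516 m.
V = (1/n) R^(2/3) √S = (1/0.031) × 1.516^(2/3) × √0.024 = 6.595 m/s. Hydraulic depth D_h = A/T = 27.61/17.24 = 1.602 m.
Froude number Fr = V/√(g·D_h) = 6.595/√(9.81×1.602) = 1.66, which is greater than 1, so the flow is supercritical.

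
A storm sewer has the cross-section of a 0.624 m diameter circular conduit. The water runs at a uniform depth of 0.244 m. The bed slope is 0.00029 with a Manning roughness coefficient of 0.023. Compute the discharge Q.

Q = 0.0212 m³/s

For a circular section of diameter D = 0.624 m at depth y = 0.244 m, the central angle is θ = 2 arccos(1 − 2y/D) = 2.702 rad. Then A = (D²/8)(θ − sin θ) = 0.1108 m² and P = Dθ/2 = 0.8431 m.
Hydraulic radius R = A/P = 0.1108/0.8431 = 0.1314 m.
Manning's equation: Q = (1/n) A R^(2/3) S^(1/2) = (1/0.023) × 0.1108 × 0.1314^(2/3) × 0.00029^(1/2) = 0.0212 m³/s.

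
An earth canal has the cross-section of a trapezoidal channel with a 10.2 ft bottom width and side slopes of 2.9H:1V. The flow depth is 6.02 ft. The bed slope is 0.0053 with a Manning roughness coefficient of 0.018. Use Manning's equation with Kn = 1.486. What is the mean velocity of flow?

With bottom width b = 10.2 ft and side slope z = 2.9: A = (b + zy)y = (10.2 + 2.9×6.02)×6.02 = 166.5 ft²; P = b + 2y√(1+z²) = 10.2 + 2×6.02×3.068 = 47.13 ft.
Hydraulic radius R = A/P = 166.5/47.13 = 3.533 ft.
From Manning's equation, V = (1.486/n) R^(2/3) S^(1/2) = (1.486/0.018) × 3.533^(2/3) × 0.0053^(1/2) = 13.9 ft/s.

V = 13.9 ft/s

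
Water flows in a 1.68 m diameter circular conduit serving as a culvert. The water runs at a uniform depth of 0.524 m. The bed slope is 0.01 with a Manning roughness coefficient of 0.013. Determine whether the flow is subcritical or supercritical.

For a circular section of diameter D = 1.68 m at depth y = 0.524 m, the central angle is θ = 2 arccos(1 − 2y/D) = 2.37 rad. Then A = (D²/8)(θ − sin θ) = 0.5903 m² and P = Dθ/2 = 1.991 m.
Hydraulic radius R = A/P = 0.5903/1.991 = 0.2965 m.
V = (1/n) R^(2/3) √S = (1/0.013) × 0.2965^(2/3) × √0.01 = 3.42 m/s. Hydraulic depth D_h = A/T = 0.5903/1.557 = 0.3792 m.
Froude number Fr = V/√(g·D_h) = 3.42/√(9.81×0.3792) = 1.77, which is greater than 1, so the flow is supercritical.

supercritical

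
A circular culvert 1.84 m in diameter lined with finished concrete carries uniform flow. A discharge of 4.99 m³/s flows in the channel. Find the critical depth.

y_c = 1.1 m

At critical depth, Q² T / (g A³) = 1, i.e. A³/T = Q²/g = 4.99²/9.81 = 2.538.
Try y = 1.33 m: A³/T = 5.293 — over.
Try y = 1.1 m: A³/T = 2.529 — matches.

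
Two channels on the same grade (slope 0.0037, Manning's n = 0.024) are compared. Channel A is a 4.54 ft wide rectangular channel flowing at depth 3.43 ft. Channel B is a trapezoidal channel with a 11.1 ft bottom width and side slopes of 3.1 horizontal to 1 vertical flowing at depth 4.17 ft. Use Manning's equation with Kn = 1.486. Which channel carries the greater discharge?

Channel A: Flow area A = b·y = 4.54 × 3.43 = 15.57 ft². Wetted perimeter P = b + 2y = 4.54 + 2×3.43 = 11.4 ft. Hydraulic radius R = A/P = 15.57/11.4 = 1.366 ft. Q_A = (1.486/0.024)·15.57·1.366^(2/3)·√0.0037 = 72.2 ft³/s.
Channel B: With bottom width b = 11.1 ft and side slope z = 3.1: A = (b + zy)y = (11.1 + 3.1×4.17)×4.17 = 100.2 ft²; P = b + 2y√(1+z²) = 11.1 + 2×4.17×3.257 = 38.27 ft. Hydraulic radius R = A/P = 100.2/38.27 = 2.618 ft. Q_B = (1.486/0.024)·100.2·2.618^(2/3)·√0.0037 = 716.8 ft³/s.
Q_A = 72.2 ft³/s vs Q_B = 716.8 ft³/s, so channel B carries more.

channel B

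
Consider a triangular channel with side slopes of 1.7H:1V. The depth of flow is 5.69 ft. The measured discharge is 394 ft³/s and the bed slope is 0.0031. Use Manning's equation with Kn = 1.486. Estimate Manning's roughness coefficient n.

n = 0.021

For a triangular section with side slope z = 1.7: A = zy² = 1.7×5.69² = 55.04 ft²; P = 2y√(1+z²) = 2×5.69×1.972 = 22.44 ft.
Hydraulic radius R = A/P = 55.04/22.44 = 2.452 ft.
Rearranging Manning's equation: n = (1.486/Q) A R^(2/3) S^(1/2) = (1.486/394) × 55.04 × 2.452^(2/3) × √0.0031 = 0.021.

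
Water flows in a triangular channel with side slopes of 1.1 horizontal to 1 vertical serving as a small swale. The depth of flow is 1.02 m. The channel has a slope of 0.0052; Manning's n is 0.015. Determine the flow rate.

For a triangular section with side slope z = 1.1: A = zy² = 1.1×1.02² = 1.144 m²; P = 2y√(1+z²) = 2×1.02×1.487 = 3.033 m.
Hydraulic radius R = A/P = 1.144/3.033 = 0.3774 m.
Manning's equation: Q = (1/n) A R^(2/3) S^(1/2) = (1/0.015) × 1.144 × 0.3774^(2/3) × 0.0052^(1/2) = 2.87 m³/s.

Q = 2.87 m³/s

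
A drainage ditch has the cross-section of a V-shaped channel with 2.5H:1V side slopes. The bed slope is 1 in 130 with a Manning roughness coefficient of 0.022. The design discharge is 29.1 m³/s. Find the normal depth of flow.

y_n = 1.81 m

Manning's equation rearranged: A R^(2/3) = nQ / (1·√S) = 0.022 × 29.1 / (√0.007692) = 7.299.
Trying y = 2.13 m: A R^(2/3) = 11.26 — over.
Trying y = 1.52 m: A R^(2/3) = 4.578 — short.
Trying y = 1.81 m: A R^(2/3) = 7.293 — matches.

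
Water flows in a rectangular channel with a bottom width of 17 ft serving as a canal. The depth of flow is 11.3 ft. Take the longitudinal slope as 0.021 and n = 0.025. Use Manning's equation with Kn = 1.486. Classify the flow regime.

Flow area A = b·y = 17 × 11.3 = 192.1 ft². Wetted perimeter P = b + 2y = 17 + 2×11.3 = 39.6 ft.
Hydraulic radius R = A/P = 192.1/39.6 = 4.851 ft.
V = (1.486/n) R^(2/3) √S = (1.486/0.025) × 4.851^(2/3) × √0.021 = 24.68 ft/s. Hydraulic depth D_h = A/T = 192.1/17 = 11.3 ft.
Froude number Fr = V/√(g·D_h) = 24.68/√(32.2×11.3) = 1.29, which is greater than 1, so the flow is supercritical.

supercritical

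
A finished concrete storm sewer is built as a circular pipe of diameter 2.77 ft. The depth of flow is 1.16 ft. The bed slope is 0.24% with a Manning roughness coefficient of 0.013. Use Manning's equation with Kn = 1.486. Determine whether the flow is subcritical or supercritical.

For a circular section of diameter D = 2.77 ft at depth y = 1.16 ft, the central angle is θ = 2 arccos(1 − 2y/D) = 2.815 rad. Then A = (D²/8)(θ − sin θ) = 2.393 ft² and P = Dθ/2 = 3.899 ft.
Hydraulic radius R = A/P = 2.393/3.899 = 0.6136 ft.
V = (1.486/n) R^(2/3) √S = (1.486/0.013) × 0.6136^(2/3) × √0.0024 = 4.044 ft/s. Hydraulic depth D_h = A/T = 2.393/2.733 = 0.8754 ft.
Froude number Fr = V/√(g·D_h) = 4.044/√(32.2×0.8754) = 0.762, which is less than 1, so the flow is subcritical.

subcritical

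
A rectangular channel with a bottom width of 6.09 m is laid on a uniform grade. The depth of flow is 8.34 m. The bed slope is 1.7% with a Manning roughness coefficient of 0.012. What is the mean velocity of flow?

Flow area A = b·y = 6.09 × 8.34 = 50.79 m². Wetted perimeter P = b + 2y = 6.09 + 2×8.34 = 22.77 m.
Hydraulic radius R = A/P = 50.79/22.77 = 2.231 m.
From Manning's equation, V = (1/n) R^(2/3) S^(1/2) = (1/0.012) × 2.231^(2/3) × 0.017^(1/2) = 18.5 m/s.

V = 18.5 m/s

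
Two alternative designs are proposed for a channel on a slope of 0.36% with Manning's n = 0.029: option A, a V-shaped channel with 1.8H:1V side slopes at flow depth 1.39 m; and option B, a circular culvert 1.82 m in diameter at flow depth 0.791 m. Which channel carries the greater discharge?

channel A

Channel A: For a triangular section with side slope z = 1.8: A = zy² = 1.8×1.39² = 3.478 m²; P = 2y√(1+z²) = 2×1.39×2.059 = 5.724 m. Hydraulic radius R = A/P = 3.478/5.724 = 0.6075 m. Q_A = (1/0.029)·3.478·0.6075^(2/3)·√0.0036 = 5.161 m³/s.
Channel B: For a circular section of diameter D = 1.82 m at depth y = 0.791 m, the central angle is θ = 2 arccos(1 − 2y/D) = 2.879 rad. Then A = (D²/8)(θ − sin θ) = 1.085 m² and P = Dθ/2 = 2.62 m. Hydraulic radius R = A/P = 1.085/2.62 = 0.414 m. Q_B = (1/0.029)·1.085·0.414^(2/3)·√0.0036 = 1.247 m³/s.
Q_A = 5.161 m³/s vs Q_B = 1.247 m³/s, so channel A carries more.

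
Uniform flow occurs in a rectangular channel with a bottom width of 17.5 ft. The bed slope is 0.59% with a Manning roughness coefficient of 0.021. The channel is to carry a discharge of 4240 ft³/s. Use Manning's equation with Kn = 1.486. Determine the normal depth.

y_n = 14.4 ft

Manning's equation rearranged: A R^(2/3) = nQ / (1.486·√S) = 0.021 × 4240 / (1.486 × √0.0059) = 780.1.
At y = 16.5 ft: A R^(2/3) = 923.3 — too large.
At y = 14.4 ft: A R^(2/3) = 779.7 — close enough.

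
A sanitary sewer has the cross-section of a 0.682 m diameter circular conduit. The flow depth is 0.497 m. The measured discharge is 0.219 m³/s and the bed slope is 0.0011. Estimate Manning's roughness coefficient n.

n = 0.015

For a circular section of diameter D = 0.682 m at depth y = 0.497 m, the central angle is θ = 2 arccos(1 − 2y/D) = 4.092 rad. Then A = (D²/8)(θ − sin θ) = 0.2852 m² and P = Dθ/2 = 1.395 m.
Hydraulic radius R = A/P = 0.2852/1.395 = 0.2044 m.
Rearranging Manning's equation: n = (1/Q) A R^(2/3) S^(1/2) = (1/0.219) × 0.2852 × 0.2044^(2/3) × √0.0011 = 0.015.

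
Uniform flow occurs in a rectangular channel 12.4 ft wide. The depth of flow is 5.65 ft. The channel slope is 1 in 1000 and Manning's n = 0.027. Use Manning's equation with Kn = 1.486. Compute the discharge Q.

Flow area A = b·y = 12.4 × 5.65 = 70.06 ft². Wetted perimeter P = b + 2y = 12.4 + 2×5.65 = 23.7 ft.
Hydraulic radius R = A/P = 70.06/23.7 = 2.956 ft.
Manning's equation: Q = (1.486/n) A R^(2/3) S^(1/2) = (1.486/0.027) × 70.06 × 2.956^(2/3) × 0.001^(1/2) = 251 ft³/s.

Q = 251 ft³/s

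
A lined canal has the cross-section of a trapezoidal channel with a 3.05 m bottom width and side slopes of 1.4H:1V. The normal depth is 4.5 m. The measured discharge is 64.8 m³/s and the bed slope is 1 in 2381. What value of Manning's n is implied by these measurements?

n = 0.023

With bottom width b = 3.05 m and side slope z = 1.4: A = (b + zy)y = (3.05 + 1.4×4.5)×4.5 = 42.07 m²; P = b + 2y√(1+z²) = 3.05 + 2×4.5×1.72 = 18.53 m.
Hydraulic radius R = A/P = 42.07/18.53 = 2.27 m.
Rearranging Manning's equation: n = (1/Q) A R^(2/3) S^(1/2) = (1/64.8) × 42.07 × 2.27^(2/3) × √0.00042 = 0.023.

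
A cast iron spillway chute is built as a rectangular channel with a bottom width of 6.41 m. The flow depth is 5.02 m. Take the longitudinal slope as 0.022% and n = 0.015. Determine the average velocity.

Flow area A = b·y = 6.41 × 5.02 = 32.18 m². Wetted perimeter P = b + 2y = 6.41 + 2×5.02 = 16.45 m.
Hydraulic radius R = A/P = 32.18/16.45 = 1.956 m.
From Manning's equation, V = (1/n) R^(2/3) S^(1/2) = (1/0.015) × 1.956^(2/3) × 0.00022^(1/2) = 1.55 m/s.

V = 1.55 m/s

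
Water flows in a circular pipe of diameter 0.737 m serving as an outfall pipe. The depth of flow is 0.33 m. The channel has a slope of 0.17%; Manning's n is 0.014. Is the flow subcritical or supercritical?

For a circular section of diameter D = 0.737 m at depth y = 0.33 m, the central angle is θ = 2 arccos(1 − 2y/D) = 2.932 rad. Then A = (D²/8)(θ − sin θ) = 0.185 m² and P = Dθ/2 = 1.081 m.
Hydraulic radius R = A/P = 0.185/1.081 = 0.1712 m.
V = (1/n) R^(2/3) √S = (1/0.014) × 0.1712^(2/3) × √0.0017 = 0.908 m/s. Hydraulic depth D_h = A/T = 0.185/0.733 = 0.2524 m.
Froude number Fr = V/√(g·D_h) = 0.908/√(9.81×0.2524) = 0.577, which is less than 1, so the flow is subcritical.

subcritical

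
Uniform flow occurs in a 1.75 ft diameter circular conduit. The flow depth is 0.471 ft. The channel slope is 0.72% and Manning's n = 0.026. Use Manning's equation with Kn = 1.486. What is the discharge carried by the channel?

For a circular section of diameter D = 1.75 ft at depth y = 0.471 ft, the central angle is θ = 2 arccos(1 − 2y/D) = 2.182 rad. Then A = (D²/8)(θ − sin θ) = 0.5216 ft² and P = Dθ/2 = 1.909 ft.
Hydraulic radius R = A/P = 0.5216/1.909 = 0.2732 ft.
Manning's equation: Q = (1.486/n) A R^(2/3) S^(1/2) = (1.486/0.026) × 0.5216 × 0.2732^(2/3) × 0.0072^(1/2) = 1.07 ft³/s.

Q = 1.07 ft³/s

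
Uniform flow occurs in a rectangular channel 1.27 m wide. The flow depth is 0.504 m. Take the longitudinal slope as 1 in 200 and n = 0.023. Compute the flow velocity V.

Flow area A = b·y = 1.27 × 0.504 = 0.6401 m². Wetted perimeter P = b + 2y = 1.27 + 2×0.504 = 2.278 m.
Hydraulic radius R = A/P = 0.6401/2.278 = 0.281 m.
From Manning's equation, V = (1/n) R^(2/3) S^(1/2) = (1/0.023) × 0.281^(2/3) × 0.005^(1/2) = 1.32 m/s.

V = 1.32 m/s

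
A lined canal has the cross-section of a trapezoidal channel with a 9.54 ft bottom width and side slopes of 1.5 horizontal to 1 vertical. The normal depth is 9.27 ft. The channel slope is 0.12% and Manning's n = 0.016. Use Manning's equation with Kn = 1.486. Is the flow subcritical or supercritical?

With bottom width b = 9.54 ft and side slope z = 1.5: A = (b + zy)y = (9.54 + 1.5×9.27)×9.27 = 217.3 ft²; P = b + 2y√(1+z²) = 9.54 + 2×9.27×1.803 = 42.96 ft.
Hydraulic radius R = A/P = 217.3/42.96 = 5.059 ft.
V = (1.486/n) R^(2/3) √S = (1.486/0.016) × 5.059^(2/3) × √0.0012 = 9.481 ft/s. Hydraulic depth D_h = A/T = 217.3/37.35 = 5.819 ft.
Froude number Fr = V/√(g·D_h) = 9.481/√(32.2×5.819) = 0.693, which is less than 1, so the flow is subcritical.

subcritical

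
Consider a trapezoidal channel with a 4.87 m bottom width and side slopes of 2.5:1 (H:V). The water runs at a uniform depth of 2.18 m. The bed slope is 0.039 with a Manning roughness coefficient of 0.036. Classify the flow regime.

supercritical

With bottom width b = 4.87 m and side slope z = 2.5: A = (b + zy)y = (4.87 + 2.5×2.18)×2.18 = 22.5 m²; P = b + 2y√(1+z²) = 4.87 + 2×2.18×2.693 = 16.61 m.
Hydraulic radius R = A/P = 22.5/16.61 = 1.354 m.
V = (1/n) R^(2/3) √S = (1/0.036) × 1.354^(2/3) × √0.039 = 6.716 m/s. Hydraulic depth D_h = A/T = 22.5/15.77 = 1.427 m.
Froude number Fr = V/√(g·D_h) = 6.716/√(9.81×1.427) = 1.8, which is greater than 1, so the flow is supercritical.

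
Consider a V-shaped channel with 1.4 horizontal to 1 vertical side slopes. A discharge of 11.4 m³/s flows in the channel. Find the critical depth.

y_c = 1.68 m

At critical depth, Q² T / (g A³) = 1, i.e. A³/T = Q²/g = 11.4²/9.81 = 13.25.
Trying y = 1.83 m: A³/T = 20.11 — over.
Trying y = 1.32 m: A³/T = 3.927 — short.
Trying y = 1.68 m: A³/T = 13.12 — ≈ 13.25.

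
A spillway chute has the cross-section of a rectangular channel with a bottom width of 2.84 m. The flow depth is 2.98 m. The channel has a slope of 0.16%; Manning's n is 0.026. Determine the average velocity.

Flow area A = b·y = 2.84 × 2.98 = 8.463 m². Wetted perimeter P = b + 2y = 2.84 + 2×2.98 = 8.8 m.
Hydraulic radius R = A/P = 8.463/8.8 = 0.9617 m.
From Manning's equation, V = (1/n) R^(2/3) S^(1/2) = (1/0.026) × 0.9617^(2/3) × 0.0016^(1/2) = 1.5 m/s.

V = 1.5 m/s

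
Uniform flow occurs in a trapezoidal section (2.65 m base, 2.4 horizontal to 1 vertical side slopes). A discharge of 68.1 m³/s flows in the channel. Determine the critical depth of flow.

y_c = 2.29 m

At critical depth, Q² T / (g A³) = 1, i.e. A³/T = Q²/g = 68.1²/9.81 = 472.7.
Trying y = 1.86 m: A³/T = 200.1 — low.
Trying y = 2.29 m: A³/T = 475.8 — close enough.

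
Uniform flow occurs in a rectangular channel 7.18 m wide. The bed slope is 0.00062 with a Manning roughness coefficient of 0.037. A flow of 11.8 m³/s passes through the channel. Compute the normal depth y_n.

Manning's equation rearranged: A R^(2/3) = nQ / (1·√S) = 0.037 × 11.8 / (√0.00062) = 17.53.
At y = 2.33 m: A R^(2/3) = 21.07 — high.
At y = 1.53 m: A R^(2/3) = 11.51 — low.
At y = 2.05 m: A R^(2/3) = 17.58 — matches.

y_n = 2.05 m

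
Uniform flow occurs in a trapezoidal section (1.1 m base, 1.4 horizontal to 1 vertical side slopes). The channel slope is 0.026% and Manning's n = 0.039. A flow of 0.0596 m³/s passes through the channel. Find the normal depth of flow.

Manning's equation rearranged: A R^(2/3) = nQ / (1·√S) = 0.039 × 0.0596 / (√0.00026) = 0.1442.
Try y = 0.346 m: A R^(2/3) = 0.2113 — too large.
Try y = 0.203 m: A R^(2/3) = 0.08151 — too small.
Try y = 0.28 m: A R^(2/3) = 0.144 — close enough.

y_n = 0.28 m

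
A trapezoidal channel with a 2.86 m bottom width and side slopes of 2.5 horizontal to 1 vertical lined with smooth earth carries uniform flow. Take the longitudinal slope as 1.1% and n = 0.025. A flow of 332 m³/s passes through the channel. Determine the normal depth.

y_n = 3.89 m

Manning's equation rearranged: A R^(2/3) = nQ / (1·√S) = 0.025 × 332 / (√0.011) = 79.14.
Try y = 4.28 m: A R^(2/3) = 99.36 — high.
Try y = 3.27 m: A R^(2/3) = 52.66 — low.
Try y = 3.89 m: A R^(2/3) = 79.16 — close enough.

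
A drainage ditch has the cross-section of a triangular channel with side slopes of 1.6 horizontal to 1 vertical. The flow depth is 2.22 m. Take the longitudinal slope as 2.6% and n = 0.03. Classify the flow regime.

For a triangular section with side slope z = 1.6: A = zy² = 1.6×2.22² = 7.885 m²; P = 2y√(1+z²) = 2×2.22×1.887 = 8.377 m.
Hydraulic radius R = A/P = 7.885/8.377 = 0.9413 m.
V = (1/n) R^(2/3) √S = (1/0.03) × 0.9413^(2/3) × √0.026 = 5.162 m/s. Hydraulic depth D_h = A/T = 7.885/7.104 = 1.11 m.
Froude number Fr = V/√(g·D_h) = 5.162/√(9.81×1.11) = 1.56, which is greater than 1, so the flow is supercritical.

supercritical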